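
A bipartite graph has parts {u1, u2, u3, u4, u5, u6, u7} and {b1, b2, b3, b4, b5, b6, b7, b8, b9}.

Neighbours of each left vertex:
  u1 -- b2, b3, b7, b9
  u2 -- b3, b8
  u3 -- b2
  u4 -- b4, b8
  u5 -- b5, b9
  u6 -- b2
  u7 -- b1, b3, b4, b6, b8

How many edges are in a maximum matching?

One maximum matching: u1-b7, u2-b3, u3-b2, u4-b8, u5-b5, u7-b1.
The set {u3, u6} has only 1 neighbour ({b2}), so by Hall's theorem at most 6 of the 7 left vertices can be matched.

6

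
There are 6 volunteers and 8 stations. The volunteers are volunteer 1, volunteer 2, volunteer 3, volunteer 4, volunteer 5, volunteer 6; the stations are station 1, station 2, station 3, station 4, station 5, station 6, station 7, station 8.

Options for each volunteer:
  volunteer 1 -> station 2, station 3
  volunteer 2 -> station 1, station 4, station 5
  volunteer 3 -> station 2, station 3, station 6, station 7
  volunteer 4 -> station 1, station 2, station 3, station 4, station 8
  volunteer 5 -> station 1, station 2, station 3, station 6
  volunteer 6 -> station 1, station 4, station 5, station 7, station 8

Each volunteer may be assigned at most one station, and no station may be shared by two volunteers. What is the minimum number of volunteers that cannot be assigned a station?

One maximum matching: volunteer 1–station 3, volunteer 2–station 5, volunteer 3–station 2, volunteer 4–station 8, volunteer 5–station 1, volunteer 6–station 7.
This saturates every volunteer, so 6 is the maximum.
That matches 6 of the 6, leaving 0 unmatched; no matching can do better.

0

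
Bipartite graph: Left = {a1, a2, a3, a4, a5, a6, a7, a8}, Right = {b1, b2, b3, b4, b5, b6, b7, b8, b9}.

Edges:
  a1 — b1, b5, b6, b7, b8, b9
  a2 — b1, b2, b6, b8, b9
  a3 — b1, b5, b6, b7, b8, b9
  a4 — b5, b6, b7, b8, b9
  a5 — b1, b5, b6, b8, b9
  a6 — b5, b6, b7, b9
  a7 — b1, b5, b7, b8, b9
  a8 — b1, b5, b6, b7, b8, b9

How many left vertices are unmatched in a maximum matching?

1

For example, pair a1→b9, a2→b2, a3→b8, a4→b5, a5→b1, a6→b6, a7→b7.
The set {a1, a3, a4, a5, a6, a7, a8} has only 6 neighbours ({b1, b5, b6, b7, b8, b9}), so by Hall's theorem at most 7 of the 8 left vertices can be matched.
That matches 7 of the 8, leaving 1 unmatched; no matching can do better.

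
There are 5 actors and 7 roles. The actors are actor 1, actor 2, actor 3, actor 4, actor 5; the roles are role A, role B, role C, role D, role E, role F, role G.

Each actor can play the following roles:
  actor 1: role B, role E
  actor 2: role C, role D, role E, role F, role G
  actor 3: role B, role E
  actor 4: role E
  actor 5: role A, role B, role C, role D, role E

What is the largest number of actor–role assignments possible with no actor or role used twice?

4

One maximum matching: actor 1–role B, actor 2–role G, actor 3–role E, actor 5–role C.
The set {actor 1, actor 3, actor 4} has only 2 neighbours ({role B, role E}), so by Hall's theorem at most 4 of the 5 actors can be matched.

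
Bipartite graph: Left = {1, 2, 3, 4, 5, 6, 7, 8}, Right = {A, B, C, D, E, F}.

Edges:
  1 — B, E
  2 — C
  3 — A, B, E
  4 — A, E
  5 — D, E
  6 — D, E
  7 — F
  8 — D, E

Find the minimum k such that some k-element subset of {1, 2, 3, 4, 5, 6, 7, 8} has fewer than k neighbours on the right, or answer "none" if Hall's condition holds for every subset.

Take S = {5, 6, 8}. Its neighbourhood is {D, E}, so |N(S)| = 2 < |S| = 3.
Every subset of size less than 3 has at least as many neighbours as members, so 3 is the minimum.

3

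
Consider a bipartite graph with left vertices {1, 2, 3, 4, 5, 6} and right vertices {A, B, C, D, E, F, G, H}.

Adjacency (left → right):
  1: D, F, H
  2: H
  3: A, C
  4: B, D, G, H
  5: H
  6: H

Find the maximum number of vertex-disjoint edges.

4

A valid assignment of size 4: 1–F, 2–H, 3–C, 4–B.
The set {2, 5, 6} has only 1 neighbour ({H}), so by Hall's theorem at most 4 of the 6 left vertices can be matched.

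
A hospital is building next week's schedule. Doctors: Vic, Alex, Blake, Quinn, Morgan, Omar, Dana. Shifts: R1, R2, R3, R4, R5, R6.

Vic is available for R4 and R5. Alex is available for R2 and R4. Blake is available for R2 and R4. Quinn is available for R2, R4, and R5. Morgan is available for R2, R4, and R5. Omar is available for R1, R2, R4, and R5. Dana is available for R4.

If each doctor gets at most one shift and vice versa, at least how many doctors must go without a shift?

3

A valid assignment of size 4: Vic→R5, Alex→R2, Blake→R4, Omar→R1.
The set {Vic, Alex, Blake, Quinn, Morgan, Dana} has only 3 neighbours ({R2, R4, R5}), so by Hall's theorem at most 4 of the 7 doctors can be matched.
That matches 4 of the 7, leaving 3 unmatched; no matching can do better.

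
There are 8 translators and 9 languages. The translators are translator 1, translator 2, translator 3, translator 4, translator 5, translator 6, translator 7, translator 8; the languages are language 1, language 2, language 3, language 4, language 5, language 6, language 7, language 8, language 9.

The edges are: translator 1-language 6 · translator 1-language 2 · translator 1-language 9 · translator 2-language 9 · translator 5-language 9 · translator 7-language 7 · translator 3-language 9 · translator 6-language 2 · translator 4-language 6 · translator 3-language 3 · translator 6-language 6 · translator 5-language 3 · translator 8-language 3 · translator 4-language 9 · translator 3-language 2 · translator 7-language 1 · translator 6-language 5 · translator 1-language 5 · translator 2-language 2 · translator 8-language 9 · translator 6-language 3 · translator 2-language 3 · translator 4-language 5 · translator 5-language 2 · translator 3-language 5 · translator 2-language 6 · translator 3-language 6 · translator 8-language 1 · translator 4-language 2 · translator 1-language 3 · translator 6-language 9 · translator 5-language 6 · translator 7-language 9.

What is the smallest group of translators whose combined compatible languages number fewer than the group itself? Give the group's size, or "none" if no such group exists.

Take S = {translator 1, translator 2, translator 3, translator 4, translator 5, translator 6}. Its neighbourhood is {language 2, language 3, language 5, language 6, language 9}, so |N(S)| = 5 < |S| = 6.
Every subset of size less than 6 has at least as many neighbours as members, so 6 is the minimum.

6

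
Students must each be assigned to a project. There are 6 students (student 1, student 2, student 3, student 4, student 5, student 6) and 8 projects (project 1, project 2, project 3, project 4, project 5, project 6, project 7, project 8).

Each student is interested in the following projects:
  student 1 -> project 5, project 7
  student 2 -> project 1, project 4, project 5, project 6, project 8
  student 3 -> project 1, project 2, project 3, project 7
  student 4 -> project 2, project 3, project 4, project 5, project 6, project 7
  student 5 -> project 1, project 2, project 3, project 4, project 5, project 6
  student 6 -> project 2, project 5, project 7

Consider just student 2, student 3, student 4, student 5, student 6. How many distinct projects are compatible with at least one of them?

8

The union of neighbours of {student 2, student 3, student 4, student 5, student 6} is {project 1, project 2, project 3, project 4, project 5, project 6, project 7, project 8}, which has 8 elements.
Since |N(S)| = 8 ≥ |S| = 5, Hall's condition holds for this subset.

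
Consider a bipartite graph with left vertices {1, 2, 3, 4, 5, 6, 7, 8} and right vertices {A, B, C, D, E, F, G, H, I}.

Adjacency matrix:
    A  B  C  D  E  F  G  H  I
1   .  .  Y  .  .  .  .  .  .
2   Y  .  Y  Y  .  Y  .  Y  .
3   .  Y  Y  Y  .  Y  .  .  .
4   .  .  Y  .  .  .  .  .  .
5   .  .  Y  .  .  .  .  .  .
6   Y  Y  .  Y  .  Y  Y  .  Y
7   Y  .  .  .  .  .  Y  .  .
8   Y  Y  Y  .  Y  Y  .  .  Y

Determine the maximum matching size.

A valid assignment of size 6: 1–C, 2–H, 3–F, 6–B, 7–G, 8–A.
The set {1, 4, 5} has only 1 neighbour ({C}), so by Hall's theorem at most 6 of the 8 left vertices can be matched.

6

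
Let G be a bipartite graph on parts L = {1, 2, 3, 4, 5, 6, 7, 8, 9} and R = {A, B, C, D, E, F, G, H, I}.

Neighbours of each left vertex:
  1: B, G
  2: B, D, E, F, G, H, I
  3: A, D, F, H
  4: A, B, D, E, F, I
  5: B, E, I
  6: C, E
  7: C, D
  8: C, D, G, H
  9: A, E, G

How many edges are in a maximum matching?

One maximum matching: 1-B, 2-G, 3-F, 4-A, 5-I, 6-C, 7-D, 8-H, 9-E.
This saturates every left vertex, so 9 is the maximum.

9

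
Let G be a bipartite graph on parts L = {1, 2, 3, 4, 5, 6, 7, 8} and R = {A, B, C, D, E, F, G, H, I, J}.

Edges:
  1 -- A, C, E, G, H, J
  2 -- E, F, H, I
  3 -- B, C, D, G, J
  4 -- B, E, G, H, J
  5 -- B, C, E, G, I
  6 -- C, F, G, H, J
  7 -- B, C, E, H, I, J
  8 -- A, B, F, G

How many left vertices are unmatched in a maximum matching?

One maximum matching: 1→A, 2→I, 3→J, 4→H, 5→G, 6→F, 7→E, 8→B.
This saturates every left vertex, so 8 is the maximum.
That matches 8 of the 8, leaving 0 unmatched; no matching can do better.

0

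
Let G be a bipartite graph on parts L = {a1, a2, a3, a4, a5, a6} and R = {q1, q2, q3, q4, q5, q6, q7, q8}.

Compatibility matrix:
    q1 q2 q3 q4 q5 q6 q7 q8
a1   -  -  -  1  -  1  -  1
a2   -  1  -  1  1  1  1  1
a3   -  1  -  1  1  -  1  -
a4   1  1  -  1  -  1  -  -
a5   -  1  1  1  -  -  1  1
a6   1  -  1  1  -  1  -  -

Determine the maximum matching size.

For example, pair a1→q8, a2→q4, a3→q2, a4→q1, a5→q7, a6→q6.
This saturates every left vertex, so 6 is the maximum.

6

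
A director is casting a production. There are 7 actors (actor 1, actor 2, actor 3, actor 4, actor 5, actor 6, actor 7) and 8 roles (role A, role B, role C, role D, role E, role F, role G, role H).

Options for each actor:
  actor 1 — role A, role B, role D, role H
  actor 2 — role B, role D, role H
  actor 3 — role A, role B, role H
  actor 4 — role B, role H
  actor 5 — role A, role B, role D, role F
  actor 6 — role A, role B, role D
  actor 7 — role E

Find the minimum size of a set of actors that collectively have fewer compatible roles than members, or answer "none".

Take S = {actor 1, actor 2, actor 3, actor 4, actor 6}. Its neighbourhood is {role A, role B, role D, role H}, so |N(S)| = 4 < |S| = 5.
Every subset of size less than 5 has at least as many neighbours as members, so 5 is the minimum.

5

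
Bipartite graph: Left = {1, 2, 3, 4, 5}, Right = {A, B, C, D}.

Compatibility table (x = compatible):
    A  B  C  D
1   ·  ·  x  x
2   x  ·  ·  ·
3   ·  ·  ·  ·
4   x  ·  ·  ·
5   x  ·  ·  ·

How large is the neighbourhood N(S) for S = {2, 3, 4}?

The union of neighbours of {2, 3, 4} is {A}, which has 1 element.
Since |N(S)| = 1 < |S| = 3, Hall's condition fails for this subset.

1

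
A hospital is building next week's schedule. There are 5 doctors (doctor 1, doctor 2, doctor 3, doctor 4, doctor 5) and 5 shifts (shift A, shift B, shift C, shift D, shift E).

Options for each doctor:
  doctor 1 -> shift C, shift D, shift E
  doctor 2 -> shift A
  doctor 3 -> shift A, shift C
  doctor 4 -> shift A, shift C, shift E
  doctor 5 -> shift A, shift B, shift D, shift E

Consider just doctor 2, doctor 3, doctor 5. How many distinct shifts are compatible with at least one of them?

5

The union of neighbours of {doctor 2, doctor 3, doctor 5} is {shift A, shift B, shift C, shift D, shift E}, which has 5 elements.
Since |N(S)| = 5 ≥ |S| = 3, Hall's condition holds for this subset.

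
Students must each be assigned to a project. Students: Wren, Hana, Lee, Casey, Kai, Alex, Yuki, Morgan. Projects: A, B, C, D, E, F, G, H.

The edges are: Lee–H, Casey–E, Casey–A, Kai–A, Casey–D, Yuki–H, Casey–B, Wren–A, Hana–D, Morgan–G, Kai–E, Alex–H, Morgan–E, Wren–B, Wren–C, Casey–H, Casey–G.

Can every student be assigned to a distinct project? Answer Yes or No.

The set {Lee, Alex, Yuki} has only 1 neighbour ({H}), so by Hall's theorem at most 6 of the 8 students can be matched.
Hence no matching covers every student.

No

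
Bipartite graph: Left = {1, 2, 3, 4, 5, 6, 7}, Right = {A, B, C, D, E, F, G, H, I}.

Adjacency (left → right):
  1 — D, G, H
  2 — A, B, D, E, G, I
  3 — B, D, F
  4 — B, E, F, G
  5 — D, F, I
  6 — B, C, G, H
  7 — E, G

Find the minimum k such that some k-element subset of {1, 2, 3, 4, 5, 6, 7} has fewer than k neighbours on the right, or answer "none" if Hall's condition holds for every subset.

A matching saturating every left vertex exists, for instance 1→G, 2→A, 3→F, 4→B, 5→D, 6→C, 7→E.
By Hall's marriage theorem, this means |N(S)| ≥ |S| for every subset S, so no violating subset exists.

none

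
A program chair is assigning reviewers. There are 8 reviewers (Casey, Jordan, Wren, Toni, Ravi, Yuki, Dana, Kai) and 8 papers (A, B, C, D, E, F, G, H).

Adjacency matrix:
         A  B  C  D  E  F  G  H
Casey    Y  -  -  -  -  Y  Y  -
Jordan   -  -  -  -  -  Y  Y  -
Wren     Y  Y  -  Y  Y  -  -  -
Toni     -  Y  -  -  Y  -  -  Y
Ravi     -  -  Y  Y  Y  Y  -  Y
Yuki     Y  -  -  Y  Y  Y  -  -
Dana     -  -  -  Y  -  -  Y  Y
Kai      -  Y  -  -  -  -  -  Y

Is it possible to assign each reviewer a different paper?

One maximum matching: Casey→F, Jordan→G, Wren→A, Toni→E, Ravi→C, Yuki→D, Dana→H, Kai→B.
All 8 reviewers are covered.

Yes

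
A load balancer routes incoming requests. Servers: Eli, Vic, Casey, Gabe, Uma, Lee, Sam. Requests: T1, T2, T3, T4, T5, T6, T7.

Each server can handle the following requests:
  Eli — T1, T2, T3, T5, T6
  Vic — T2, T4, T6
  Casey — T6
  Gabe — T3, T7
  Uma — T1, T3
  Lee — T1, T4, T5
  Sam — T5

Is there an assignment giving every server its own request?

Yes

For example, pair Eli→T2, Vic→T4, Casey→T6, Gabe→T7, Uma→T3, Lee→T1, Sam→T5.
Every server is matched, so this is a perfect matching.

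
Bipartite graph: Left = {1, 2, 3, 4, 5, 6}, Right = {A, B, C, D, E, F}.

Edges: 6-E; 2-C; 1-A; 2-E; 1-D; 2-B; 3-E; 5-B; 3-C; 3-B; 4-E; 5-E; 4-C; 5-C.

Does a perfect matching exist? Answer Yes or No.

No

The set {2, 3, 4, 5, 6} has only 3 neighbours ({B, C, E}), so by Hall's theorem at most 4 of the 6 left vertices can be matched.
Hence no matching covers every left vertex.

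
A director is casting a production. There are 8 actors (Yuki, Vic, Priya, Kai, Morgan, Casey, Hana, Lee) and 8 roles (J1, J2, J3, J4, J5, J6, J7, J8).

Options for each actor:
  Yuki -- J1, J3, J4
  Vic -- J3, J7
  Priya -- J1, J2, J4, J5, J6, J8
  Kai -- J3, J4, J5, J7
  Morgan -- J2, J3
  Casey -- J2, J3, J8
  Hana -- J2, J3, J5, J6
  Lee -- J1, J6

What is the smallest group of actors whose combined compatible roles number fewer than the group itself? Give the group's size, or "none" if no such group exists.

A matching saturating every actor exists, for instance Yuki→J1, Vic→J7, Priya→J2, Kai→J4, Morgan→J3, Casey→J8, Hana→J5, Lee→J6.
By Hall's marriage theorem, this means |N(S)| ≥ |S| for every subset S, so no violating subset exists.

none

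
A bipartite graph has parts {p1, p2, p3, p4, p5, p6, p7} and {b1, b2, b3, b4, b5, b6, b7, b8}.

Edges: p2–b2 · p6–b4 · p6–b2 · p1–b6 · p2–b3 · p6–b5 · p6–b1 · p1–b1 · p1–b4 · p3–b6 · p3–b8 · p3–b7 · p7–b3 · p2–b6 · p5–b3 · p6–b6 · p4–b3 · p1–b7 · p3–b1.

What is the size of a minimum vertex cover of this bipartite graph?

5

A maximum matching has 5 edges (e.g. p1–b7, p2–b6, p3–b8, p4–b3, p6–b1).
By König's theorem the minimum vertex cover has the same size. One such cover is {p1, p2, p3, p6, b3}.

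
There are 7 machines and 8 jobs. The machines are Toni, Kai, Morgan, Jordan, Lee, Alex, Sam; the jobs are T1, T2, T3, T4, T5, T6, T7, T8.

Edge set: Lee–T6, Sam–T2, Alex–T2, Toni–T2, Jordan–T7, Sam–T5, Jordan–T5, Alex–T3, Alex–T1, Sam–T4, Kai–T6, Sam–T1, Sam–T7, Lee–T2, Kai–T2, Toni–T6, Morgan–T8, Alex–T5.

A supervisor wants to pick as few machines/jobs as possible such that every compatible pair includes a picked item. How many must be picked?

The 6 edges Toni–T2, Kai–T6, Morgan–T8, Jordan–T5, Alex–T1, Sam–T7 form a matching, so any vertex cover needs at least 6 vertices (one per matched edge).
Conversely {Morgan, Jordan, Alex, Sam, T2, T6} meets every edge and has exactly 6 vertices, so 6 is optimal.

6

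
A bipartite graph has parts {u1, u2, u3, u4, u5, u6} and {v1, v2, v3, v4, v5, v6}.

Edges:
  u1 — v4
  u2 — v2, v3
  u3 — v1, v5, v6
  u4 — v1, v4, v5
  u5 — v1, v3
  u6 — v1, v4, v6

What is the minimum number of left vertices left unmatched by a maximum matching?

A valid assignment of size 6: u1-v4, u2-v2, u3-v1, u4-v5, u5-v3, u6-v6.
This saturates every left vertex, so 6 is the maximum.
That matches 6 of the 6, leaving 0 unmatched; no matching can do better.

0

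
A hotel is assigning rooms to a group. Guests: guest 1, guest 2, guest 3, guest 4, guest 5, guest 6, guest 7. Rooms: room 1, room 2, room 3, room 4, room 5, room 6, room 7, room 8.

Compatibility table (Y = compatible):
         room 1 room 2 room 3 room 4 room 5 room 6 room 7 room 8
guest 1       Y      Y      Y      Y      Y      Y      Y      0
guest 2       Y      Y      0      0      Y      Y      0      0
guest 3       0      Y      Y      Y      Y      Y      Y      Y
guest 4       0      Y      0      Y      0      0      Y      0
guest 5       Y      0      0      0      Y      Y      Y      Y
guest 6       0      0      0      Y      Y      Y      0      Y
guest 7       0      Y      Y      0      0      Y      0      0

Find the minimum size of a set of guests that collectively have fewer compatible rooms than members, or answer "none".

A matching saturating every guest exists, for instance guest 1→room 4, guest 2→room 6, guest 3→room 2, guest 4→room 7, guest 5→room 5, guest 6→room 8, guest 7→room 3.
By Hall's marriage theorem, this means |N(S)| ≥ |S| for every subset S, so no violating subset exists.

none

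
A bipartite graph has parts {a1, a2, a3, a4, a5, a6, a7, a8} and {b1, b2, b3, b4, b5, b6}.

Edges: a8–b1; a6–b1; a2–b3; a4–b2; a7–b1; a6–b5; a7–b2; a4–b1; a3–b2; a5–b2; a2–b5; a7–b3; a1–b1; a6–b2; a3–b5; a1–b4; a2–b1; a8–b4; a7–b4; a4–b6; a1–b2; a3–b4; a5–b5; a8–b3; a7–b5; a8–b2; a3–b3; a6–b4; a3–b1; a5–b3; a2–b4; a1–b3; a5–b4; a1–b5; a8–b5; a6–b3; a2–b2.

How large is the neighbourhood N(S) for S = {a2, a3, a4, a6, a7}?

6

The union of neighbours of {a2, a3, a4, a6, a7} is {b1, b2, b3, b4, b5, b6}, which has 6 elements.
Since |N(S)| = 6 ≥ |S| = 5, Hall's condition holds for this subset.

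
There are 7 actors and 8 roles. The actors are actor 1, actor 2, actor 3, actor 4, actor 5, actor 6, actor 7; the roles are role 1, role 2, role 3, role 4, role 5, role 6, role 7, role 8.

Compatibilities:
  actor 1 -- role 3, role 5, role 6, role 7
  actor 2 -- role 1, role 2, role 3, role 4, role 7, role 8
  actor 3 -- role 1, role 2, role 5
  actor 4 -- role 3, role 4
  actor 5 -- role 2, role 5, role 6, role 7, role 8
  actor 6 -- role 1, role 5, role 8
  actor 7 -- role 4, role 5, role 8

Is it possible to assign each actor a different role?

One maximum matching: actor 1–role 3, actor 2–role 1, actor 3–role 2, actor 4–role 4, actor 5–role 7, actor 6–role 5, actor 7–role 8.
All 7 actors are covered.

Yes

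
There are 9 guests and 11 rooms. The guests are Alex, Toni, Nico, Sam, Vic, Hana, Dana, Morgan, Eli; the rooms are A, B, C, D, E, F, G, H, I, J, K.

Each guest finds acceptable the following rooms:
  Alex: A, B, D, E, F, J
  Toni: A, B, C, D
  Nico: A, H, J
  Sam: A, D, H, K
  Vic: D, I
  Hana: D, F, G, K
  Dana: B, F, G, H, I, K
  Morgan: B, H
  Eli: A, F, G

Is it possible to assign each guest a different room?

Yes

One maximum matching: Alex-A, Toni-C, Nico-J, Sam-K, Vic-I, Hana-D, Dana-G, Morgan-B, Eli-F.
Every guest is matched, so this matching saturates all of them.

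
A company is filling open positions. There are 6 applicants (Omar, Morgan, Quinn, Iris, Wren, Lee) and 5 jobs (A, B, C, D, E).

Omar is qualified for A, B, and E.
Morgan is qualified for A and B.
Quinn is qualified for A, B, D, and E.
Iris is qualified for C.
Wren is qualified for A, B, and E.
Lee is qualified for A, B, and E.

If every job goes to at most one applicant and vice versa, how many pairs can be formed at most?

5

For example, pair Omar→E, Morgan→A, Quinn→D, Iris→C, Wren→B.
The set {Omar, Morgan, Wren, Lee} has only 3 neighbours ({A, B, E}), so by Hall's theorem at most 5 of the 6 applicants can be matched.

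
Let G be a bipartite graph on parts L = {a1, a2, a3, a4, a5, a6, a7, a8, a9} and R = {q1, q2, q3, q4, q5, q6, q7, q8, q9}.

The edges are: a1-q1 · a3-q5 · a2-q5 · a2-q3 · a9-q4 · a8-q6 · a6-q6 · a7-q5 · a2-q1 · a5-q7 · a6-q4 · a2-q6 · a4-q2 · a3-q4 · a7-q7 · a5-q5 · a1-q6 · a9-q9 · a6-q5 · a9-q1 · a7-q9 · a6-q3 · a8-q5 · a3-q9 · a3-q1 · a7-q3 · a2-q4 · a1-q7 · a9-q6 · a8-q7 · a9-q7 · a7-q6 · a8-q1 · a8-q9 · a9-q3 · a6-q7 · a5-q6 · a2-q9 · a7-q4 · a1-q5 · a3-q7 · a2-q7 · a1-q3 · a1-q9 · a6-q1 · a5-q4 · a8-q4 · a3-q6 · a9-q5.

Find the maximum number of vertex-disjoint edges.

8

For example, pair a1→q7, a2→q4, a3→q1, a4→q2, a5→q5, a6→q3, a7→q6, a8→q9.
The set {a1, a2, a3, a5, a6, a7, a8, a9} has only 7 neighbours ({q1, q3, q4, q5, q6, q7, q9}), so by Hall's theorem at most 8 of the 9 left vertices can be matched.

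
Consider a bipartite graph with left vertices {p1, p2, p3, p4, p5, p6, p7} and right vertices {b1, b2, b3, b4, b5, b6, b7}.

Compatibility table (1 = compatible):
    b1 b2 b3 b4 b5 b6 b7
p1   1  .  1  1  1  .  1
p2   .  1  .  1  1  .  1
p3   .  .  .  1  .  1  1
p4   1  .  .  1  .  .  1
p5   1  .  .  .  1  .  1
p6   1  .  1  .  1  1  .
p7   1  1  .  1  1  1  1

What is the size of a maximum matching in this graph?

7

A valid assignment of size 7: p1→b1, p2→b2, p3→b6, p4→b4, p5→b5, p6→b3, p7→b7.
All 7 left vertices are matched, so no larger matching exists.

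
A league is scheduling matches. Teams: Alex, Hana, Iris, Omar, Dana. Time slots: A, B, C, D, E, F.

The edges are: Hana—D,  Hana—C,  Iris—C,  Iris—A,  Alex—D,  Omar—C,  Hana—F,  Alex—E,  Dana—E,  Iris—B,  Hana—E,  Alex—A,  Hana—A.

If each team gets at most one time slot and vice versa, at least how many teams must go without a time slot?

For example, pair Alex-D, Hana-A, Iris-B, Omar-C, Dana-E.
All 5 teams are matched, so no larger matching exists.
That matches 5 of the 5, leaving 0 unmatched; no matching can do better.

0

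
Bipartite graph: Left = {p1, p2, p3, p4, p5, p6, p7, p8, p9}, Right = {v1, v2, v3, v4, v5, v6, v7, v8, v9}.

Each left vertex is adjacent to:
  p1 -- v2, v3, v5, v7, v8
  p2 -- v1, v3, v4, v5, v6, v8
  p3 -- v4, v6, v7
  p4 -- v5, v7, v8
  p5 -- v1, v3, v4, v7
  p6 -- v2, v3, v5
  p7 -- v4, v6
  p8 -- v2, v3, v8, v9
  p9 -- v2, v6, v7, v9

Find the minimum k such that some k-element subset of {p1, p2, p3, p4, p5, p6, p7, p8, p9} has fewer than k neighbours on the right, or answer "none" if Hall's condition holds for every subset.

none

A matching saturating every left vertex exists, for instance p1→v3, p2→v8, p3→v6, p4→v7, p5→v1, p6→v5, p7→v4, p8→v9, p9→v2.
By Hall's marriage theorem, this means |N(S)| ≥ |S| for every subset S, so no violating subset exists.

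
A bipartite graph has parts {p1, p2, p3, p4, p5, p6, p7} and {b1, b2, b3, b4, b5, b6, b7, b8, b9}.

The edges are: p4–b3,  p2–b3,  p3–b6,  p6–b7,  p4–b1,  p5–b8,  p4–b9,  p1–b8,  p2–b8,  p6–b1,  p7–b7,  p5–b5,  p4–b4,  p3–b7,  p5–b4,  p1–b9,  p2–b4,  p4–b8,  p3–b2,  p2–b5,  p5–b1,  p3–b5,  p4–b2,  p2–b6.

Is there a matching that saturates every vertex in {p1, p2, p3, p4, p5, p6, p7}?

A valid assignment of size 7: p1-b9, p2-b5, p3-b6, p4-b8, p5-b4, p6-b1, p7-b7.
All 7 left vertices are covered.

Yes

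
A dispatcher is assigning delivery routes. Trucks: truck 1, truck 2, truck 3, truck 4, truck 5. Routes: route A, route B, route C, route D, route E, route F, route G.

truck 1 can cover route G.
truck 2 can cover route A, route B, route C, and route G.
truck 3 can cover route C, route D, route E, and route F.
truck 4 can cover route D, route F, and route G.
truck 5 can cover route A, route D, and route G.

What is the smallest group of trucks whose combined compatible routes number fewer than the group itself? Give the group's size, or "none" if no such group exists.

none

A matching saturating every truck exists, for instance truck 1→route G, truck 2→route B, truck 3→route E, truck 4→route F, truck 5→route D.
By Hall's marriage theorem, this means |N(S)| ≥ |S| for every subset S, so no violating subset exists.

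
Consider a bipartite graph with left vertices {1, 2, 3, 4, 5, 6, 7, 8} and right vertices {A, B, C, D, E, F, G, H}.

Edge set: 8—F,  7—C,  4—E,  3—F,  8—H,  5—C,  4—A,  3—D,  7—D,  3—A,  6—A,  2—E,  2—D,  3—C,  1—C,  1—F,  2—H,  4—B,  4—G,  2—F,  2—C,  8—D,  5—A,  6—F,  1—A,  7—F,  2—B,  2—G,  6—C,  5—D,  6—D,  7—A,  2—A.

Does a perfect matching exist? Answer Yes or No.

No

The set {1, 3, 5, 6, 7} has only 4 neighbours ({A, C, D, F}), so by Hall's theorem at most 7 of the 8 left vertices can be matched.
Hence no matching covers every left vertex.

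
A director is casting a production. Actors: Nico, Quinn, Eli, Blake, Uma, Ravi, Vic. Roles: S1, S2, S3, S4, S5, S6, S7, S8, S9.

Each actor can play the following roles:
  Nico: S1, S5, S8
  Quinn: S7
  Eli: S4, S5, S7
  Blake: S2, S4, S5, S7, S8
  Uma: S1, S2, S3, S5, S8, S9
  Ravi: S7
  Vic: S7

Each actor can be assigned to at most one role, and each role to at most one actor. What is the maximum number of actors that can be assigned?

5

One maximum matching: Nico→S8, Quinn→S7, Eli→S5, Blake→S4, Uma→S2.
The set {Quinn, Ravi, Vic} has only 1 neighbour ({S7}), so by Hall's theorem at most 5 of the 7 actors can be matched.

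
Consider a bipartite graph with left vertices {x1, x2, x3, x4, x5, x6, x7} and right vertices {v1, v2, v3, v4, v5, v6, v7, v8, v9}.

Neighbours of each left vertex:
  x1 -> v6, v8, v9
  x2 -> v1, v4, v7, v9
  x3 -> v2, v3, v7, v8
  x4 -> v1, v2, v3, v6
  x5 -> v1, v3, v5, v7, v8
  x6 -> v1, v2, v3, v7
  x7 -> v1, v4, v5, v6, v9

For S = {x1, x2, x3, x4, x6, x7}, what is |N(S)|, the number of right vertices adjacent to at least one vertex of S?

9

The union of neighbours of {x1, x2, x3, x4, x6, x7} is {v1, v2, v3, v4, v5, v6, v7, v8, v9}, which has 9 elements.
Since |N(S)| = 9 ≥ |S| = 6, Hall's condition holds for this subset.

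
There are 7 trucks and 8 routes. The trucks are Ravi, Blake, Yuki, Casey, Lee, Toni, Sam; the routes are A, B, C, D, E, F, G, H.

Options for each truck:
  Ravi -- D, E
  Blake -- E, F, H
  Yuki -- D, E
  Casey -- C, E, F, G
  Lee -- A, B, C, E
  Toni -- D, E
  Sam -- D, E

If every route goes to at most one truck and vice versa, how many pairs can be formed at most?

5

For example, pair Ravi–D, Blake–H, Yuki–E, Casey–C, Lee–B.
The set {Ravi, Yuki, Toni, Sam} has only 2 neighbours ({D, E}), so by Hall's theorem at most 5 of the 7 trucks can be matched.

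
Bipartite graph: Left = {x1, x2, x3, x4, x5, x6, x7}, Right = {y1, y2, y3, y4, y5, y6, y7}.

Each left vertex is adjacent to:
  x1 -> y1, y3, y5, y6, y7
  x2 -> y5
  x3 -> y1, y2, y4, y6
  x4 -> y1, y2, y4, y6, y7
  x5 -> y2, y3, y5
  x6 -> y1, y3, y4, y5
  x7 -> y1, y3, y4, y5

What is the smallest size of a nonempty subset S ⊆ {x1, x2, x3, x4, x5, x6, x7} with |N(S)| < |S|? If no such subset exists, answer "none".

none

A matching saturating every left vertex exists, for instance x1→y7, x2→y5, x3→y6, x4→y4, x5→y2, x6→y1, x7→y3.
By Hall's marriage theorem, this means |N(S)| ≥ |S| for every subset S, so no violating subset exists.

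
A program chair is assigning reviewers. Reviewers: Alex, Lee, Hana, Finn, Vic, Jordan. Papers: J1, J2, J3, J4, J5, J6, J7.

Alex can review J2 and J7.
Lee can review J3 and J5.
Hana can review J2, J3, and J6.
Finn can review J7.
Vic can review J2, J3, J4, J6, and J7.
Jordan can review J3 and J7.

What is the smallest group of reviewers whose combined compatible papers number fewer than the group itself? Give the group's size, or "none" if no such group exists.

A matching saturating every reviewer exists, for instance Alex→J2, Lee→J5, Hana→J6, Finn→J7, Vic→J4, Jordan→J3.
By Hall's marriage theorem, this means |N(S)| ≥ |S| for every subset S, so no violating subset exists.

none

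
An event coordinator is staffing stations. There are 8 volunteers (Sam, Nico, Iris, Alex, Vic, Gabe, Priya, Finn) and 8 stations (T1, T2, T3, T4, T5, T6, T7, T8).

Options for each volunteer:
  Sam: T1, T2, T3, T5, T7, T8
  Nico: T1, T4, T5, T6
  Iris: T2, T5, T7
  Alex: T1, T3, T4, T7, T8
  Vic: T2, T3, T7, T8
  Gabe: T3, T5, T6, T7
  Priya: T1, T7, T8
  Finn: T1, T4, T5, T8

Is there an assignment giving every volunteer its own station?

Yes

For example, pair Sam→T1, Nico→T6, Iris→T5, Alex→T4, Vic→T2, Gabe→T3, Priya→T7, Finn→T8.
All 8 volunteers are covered.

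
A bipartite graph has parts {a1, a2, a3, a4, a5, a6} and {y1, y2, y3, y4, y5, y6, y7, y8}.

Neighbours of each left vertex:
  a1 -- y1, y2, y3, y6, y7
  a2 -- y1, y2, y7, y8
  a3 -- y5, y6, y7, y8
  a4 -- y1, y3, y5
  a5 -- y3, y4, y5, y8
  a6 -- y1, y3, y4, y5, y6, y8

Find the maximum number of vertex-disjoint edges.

6

One maximum matching: a1-y7, a2-y1, a3-y5, a4-y3, a5-y8, a6-y6.
This saturates every left vertex, so 6 is the maximum.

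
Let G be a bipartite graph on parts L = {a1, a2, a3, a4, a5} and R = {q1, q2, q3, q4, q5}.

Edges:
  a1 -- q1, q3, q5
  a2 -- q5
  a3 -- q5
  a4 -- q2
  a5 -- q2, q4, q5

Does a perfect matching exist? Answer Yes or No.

The set {a2, a3} has only 1 neighbour ({q5}), so by Hall's theorem at most 4 of the 5 left vertices can be matched.
Hence no matching covers every left vertex.

No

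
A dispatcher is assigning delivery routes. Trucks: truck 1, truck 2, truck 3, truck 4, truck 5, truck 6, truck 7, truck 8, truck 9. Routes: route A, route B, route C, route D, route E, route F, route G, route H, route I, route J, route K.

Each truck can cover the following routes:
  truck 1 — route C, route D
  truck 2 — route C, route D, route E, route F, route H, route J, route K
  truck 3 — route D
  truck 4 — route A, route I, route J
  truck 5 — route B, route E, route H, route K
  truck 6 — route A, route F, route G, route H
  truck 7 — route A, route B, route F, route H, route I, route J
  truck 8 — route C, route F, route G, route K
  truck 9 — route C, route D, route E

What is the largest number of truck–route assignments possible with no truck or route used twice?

For example, pair truck 1–route C, truck 2–route J, truck 3–route D, truck 4–route I, truck 5–route B, truck 6–route F, truck 7–route H, truck 8–route G, truck 9–route E.
All 9 trucks are matched, so no larger matching exists.

9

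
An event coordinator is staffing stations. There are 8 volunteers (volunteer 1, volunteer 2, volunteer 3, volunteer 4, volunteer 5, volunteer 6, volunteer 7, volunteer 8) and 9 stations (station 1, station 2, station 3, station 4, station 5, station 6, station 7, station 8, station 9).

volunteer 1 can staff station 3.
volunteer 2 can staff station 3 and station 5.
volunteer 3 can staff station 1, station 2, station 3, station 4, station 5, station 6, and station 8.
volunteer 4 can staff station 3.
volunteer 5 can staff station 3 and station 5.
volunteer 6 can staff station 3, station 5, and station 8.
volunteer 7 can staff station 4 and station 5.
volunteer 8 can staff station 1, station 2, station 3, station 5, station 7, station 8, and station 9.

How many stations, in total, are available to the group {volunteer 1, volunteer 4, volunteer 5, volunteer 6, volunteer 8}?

7

The union of neighbours of {volunteer 1, volunteer 4, volunteer 5, volunteer 6, volunteer 8} is {station 1, station 2, station 3, station 5, station 7, station 8, station 9}, which has 7 elements.
Since |N(S)| = 7 ≥ |S| = 5, Hall's condition holds for this subset.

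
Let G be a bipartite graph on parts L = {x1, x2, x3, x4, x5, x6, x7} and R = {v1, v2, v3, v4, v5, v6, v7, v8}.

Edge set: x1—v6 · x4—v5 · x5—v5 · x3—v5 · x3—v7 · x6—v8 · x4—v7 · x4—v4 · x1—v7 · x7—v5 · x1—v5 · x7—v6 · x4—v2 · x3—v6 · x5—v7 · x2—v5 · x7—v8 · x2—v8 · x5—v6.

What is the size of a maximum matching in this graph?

A valid assignment of size 5: x1→v5, x2→v8, x3→v7, x4→v2, x5→v6.
The set {x1, x2, x3, x5, x6, x7} has only 4 neighbours ({v5, v6, v7, v8}), so by Hall's theorem at most 5 of the 7 left vertices can be matched.

5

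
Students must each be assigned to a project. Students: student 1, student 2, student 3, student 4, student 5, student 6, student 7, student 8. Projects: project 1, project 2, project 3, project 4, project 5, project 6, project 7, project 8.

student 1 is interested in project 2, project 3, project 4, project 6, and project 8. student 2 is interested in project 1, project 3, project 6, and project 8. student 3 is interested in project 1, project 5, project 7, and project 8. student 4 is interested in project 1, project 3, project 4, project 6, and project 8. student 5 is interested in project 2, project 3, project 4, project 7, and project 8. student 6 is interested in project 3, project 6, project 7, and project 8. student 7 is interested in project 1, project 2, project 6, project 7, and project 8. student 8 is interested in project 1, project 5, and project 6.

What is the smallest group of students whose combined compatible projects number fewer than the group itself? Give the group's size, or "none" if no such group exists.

none

A matching saturating every student exists, for instance student 1→project 2, student 2→project 8, student 3→project 5, student 4→project 4, student 5→project 3, student 6→project 6, student 7→project 7, student 8→project 1.
By Hall's marriage theorem, this means |N(S)| ≥ |S| for every subset S, so no violating subset exists.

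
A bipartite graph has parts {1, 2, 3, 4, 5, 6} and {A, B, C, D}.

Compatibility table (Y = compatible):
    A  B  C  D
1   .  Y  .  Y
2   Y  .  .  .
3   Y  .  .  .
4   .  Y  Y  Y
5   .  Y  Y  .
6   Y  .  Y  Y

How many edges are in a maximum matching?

A valid assignment of size 4: 1–D, 2–A, 4–C, 5–B.
The set {1, 2, 3, 4, 5, 6} has only 4 neighbours ({A, B, C, D}), so by Hall's theorem at most 4 of the 6 left vertices can be matched.

4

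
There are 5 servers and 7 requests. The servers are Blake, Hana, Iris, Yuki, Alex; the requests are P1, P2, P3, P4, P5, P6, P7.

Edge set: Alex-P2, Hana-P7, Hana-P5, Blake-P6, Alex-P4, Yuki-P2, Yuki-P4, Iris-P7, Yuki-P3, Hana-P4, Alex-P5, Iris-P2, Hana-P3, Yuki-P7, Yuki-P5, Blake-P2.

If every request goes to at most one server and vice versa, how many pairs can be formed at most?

5

One maximum matching: Blake-P6, Hana-P7, Iris-P2, Yuki-P3, Alex-P5.
All 5 servers are matched, so no larger matching exists.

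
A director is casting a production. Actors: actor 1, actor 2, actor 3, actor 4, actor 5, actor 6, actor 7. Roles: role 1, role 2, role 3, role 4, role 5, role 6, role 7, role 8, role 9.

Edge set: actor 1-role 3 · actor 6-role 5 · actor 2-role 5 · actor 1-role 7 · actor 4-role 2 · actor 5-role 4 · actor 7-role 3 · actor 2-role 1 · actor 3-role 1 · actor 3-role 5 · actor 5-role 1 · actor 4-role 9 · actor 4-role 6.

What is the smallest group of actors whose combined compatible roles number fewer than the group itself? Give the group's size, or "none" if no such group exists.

Take S = {actor 2, actor 3, actor 6}. Its neighbourhood is {role 1, role 5}, so |N(S)| = 2 < |S| = 3.
Every subset of size less than 3 has at least as many neighbours as members, so 3 is the minimum.

3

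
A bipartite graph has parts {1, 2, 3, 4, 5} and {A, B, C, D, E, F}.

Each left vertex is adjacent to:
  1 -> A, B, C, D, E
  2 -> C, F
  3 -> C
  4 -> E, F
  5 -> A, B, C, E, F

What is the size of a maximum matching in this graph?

A valid assignment of size 5: 1–B, 2–F, 3–C, 4–E, 5–A.
This saturates every left vertex, so 5 is the maximum.

5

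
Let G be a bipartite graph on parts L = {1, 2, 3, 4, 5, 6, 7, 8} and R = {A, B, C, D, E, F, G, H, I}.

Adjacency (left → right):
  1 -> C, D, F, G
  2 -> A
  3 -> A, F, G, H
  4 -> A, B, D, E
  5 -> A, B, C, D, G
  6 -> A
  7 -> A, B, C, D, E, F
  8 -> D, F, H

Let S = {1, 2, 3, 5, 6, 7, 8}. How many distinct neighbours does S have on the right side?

8

The union of neighbours of {1, 2, 3, 5, 6, 7, 8} is {A, B, C, D, E, F, G, H}, which has 8 elements.
Since |N(S)| = 8 ≥ |S| = 7, Hall's condition holds for this subset.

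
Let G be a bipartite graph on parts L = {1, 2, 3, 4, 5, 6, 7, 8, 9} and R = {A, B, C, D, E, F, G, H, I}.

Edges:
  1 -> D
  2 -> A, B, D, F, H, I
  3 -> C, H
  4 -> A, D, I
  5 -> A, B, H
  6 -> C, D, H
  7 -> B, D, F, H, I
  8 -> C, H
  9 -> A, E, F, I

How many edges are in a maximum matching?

One maximum matching: 1–D, 2–F, 3–H, 4–I, 5–A, 6–C, 7–B, 9–E.
The set {1, 3, 6, 8} has only 3 neighbours ({C, D, H}), so by Hall's theorem at most 8 of the 9 left vertices can be matched.

8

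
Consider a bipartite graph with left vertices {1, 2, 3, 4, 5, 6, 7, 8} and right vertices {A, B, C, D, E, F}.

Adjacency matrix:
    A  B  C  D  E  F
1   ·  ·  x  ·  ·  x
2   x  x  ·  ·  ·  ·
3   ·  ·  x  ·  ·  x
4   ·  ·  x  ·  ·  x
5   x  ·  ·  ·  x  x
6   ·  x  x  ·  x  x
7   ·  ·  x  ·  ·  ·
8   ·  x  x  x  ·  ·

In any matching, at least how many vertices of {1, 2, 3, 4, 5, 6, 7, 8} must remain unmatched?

One maximum matching: 1→C, 2→A, 3→F, 5→E, 6→B, 8→D.
The set {1, 3, 4, 7} has only 2 neighbours ({C, F}), so by Hall's theorem at most 6 of the 8 left vertices can be matched.
That matches 6 of the 8, leaving 2 unmatched; no matching can do better.

2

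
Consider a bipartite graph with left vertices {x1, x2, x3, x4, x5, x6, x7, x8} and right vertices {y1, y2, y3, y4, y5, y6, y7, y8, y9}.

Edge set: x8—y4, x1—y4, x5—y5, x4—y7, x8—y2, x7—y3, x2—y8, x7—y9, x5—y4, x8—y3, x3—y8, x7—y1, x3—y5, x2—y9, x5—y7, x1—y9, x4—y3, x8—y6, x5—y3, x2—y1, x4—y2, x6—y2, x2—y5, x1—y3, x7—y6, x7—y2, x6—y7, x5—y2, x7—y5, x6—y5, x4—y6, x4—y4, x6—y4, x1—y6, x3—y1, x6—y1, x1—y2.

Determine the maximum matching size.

8

One maximum matching: x1–y6, x2–y8, x3–y5, x4–y7, x5–y4, x6–y1, x7–y9, x8–y3.
All 8 left vertices are matched, so no larger matching exists.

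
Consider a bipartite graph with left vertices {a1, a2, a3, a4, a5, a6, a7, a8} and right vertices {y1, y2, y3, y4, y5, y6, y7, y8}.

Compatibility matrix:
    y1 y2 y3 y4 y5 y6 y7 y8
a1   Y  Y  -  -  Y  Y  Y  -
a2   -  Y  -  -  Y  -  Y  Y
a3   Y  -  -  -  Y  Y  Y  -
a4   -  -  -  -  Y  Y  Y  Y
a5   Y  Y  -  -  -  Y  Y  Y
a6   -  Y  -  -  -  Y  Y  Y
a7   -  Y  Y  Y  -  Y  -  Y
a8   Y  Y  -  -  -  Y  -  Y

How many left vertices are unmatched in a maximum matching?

For example, pair a1→y1, a2→y2, a3→y5, a4→y8, a5→y6, a6→y7, a7→y4.
The set {a1, a2, a3, a4, a5, a6, a8} has only 6 neighbours ({y1, y2, y5, y6, y7, y8}), so by Hall's theorem at most 7 of the 8 left vertices can be matched.
That matches 7 of the 8, leaving 1 unmatched; no matching can do better.

1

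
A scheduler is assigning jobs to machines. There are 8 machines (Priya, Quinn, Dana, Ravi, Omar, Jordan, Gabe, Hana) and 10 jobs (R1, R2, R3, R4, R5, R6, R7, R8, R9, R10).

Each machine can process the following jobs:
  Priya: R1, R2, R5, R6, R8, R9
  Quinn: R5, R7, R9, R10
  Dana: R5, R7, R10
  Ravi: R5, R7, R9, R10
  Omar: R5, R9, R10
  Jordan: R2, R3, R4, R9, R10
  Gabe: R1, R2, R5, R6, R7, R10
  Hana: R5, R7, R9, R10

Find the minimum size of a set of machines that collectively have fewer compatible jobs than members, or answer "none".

5

Take S = {Quinn, Dana, Ravi, Omar, Hana}. Its neighbourhood is {R5, R7, R9, R10}, so |N(S)| = 4 < |S| = 5.
Every subset of size less than 5 has at least as many neighbours as members, so 5 is the minimum.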